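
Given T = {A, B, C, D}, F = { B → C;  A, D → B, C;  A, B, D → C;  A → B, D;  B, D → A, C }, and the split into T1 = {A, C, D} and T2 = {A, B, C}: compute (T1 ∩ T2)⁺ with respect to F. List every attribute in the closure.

T1 ∩ T2 = {A, C}.
A → B, D applies, adding B, D
Closure: {A, B, C, D}.

A, B, C, D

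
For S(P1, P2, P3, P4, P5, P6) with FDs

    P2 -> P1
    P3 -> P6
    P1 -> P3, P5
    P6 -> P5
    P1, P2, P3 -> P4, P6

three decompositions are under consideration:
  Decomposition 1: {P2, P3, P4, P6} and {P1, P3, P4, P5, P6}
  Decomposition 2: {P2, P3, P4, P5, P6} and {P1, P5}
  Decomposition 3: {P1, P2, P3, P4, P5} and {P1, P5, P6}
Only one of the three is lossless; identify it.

Decomposition 3

Decomposition 1: common = {P3, P4, P6}, closure = {P3, P4, P5, P6} → lossy.
Decomposition 2: common = {P5}, closure = {P5} → lossy.
Decomposition 3: common = {P1, P5}, closure = {P1, P3, P5, P6} → lossless.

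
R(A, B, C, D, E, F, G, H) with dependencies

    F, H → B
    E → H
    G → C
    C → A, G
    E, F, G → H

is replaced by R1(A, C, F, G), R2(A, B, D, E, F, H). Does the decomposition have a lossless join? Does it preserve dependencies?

lossy but dependency-preserving

Lossless test: (A, F)⁺ = {A, F}, which is a superkey of neither fragment — lossy.
Dependency preservation: E, F, G → H is not contained in any single fragment, but the restricted closure of its left-hand side across the fragments still reaches the right-hand side; the remaining FDs each lie inside some fragment. All dependencies are preserved.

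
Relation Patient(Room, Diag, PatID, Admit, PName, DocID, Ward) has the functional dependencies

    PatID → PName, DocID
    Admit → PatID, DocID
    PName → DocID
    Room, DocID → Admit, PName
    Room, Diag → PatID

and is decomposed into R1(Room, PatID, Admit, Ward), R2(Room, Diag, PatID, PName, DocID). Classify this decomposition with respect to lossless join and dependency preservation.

Lossless test: (Room, PatID)⁺ = {Room, PatID, Admit, PName, DocID}, which is a superkey of neither fragment — lossy.
Dependency preservation: Admit → PatID, DocID; Room, DocID → Admit, PName are not contained in any single fragment, but the restricted closure of each left-hand side across the fragments still reaches the right-hand side; the remaining FDs each lie inside some fragment. All dependencies are preserved.

lossy but dependency-preserving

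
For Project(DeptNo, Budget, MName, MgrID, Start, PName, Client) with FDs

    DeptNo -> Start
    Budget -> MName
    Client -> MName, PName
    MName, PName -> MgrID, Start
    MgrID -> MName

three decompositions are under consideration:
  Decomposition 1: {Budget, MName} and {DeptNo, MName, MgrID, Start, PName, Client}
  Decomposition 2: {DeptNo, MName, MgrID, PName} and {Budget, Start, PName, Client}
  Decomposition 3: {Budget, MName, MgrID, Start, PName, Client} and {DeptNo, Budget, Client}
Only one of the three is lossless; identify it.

Decomposition 1: common = {MName}, closure = {MName} → lossy.
Decomposition 2: common = {PName}, closure = {PName} → lossy.
Decomposition 3: common = {Budget, Client}, closure = {Budget, MName, MgrID, Start, PName, Client} → lossless.

Decomposition 3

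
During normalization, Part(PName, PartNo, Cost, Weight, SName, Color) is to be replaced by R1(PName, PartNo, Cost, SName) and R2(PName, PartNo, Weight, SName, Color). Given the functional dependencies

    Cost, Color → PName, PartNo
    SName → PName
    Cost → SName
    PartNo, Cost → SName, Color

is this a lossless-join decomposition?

Common attributes: R1 ∩ R2 = {PName, PartNo, SName}.
No dependency enlarges {PName, PartNo, SName}, so (PName, PartNo, SName)⁺ = {PName, PartNo, SName}.
The closure contains neither all of R1 = {PName, PartNo, Cost, SName} nor all of R2 = {PName, PartNo, Weight, SName, Color}, so the common attributes are not a superkey of either fragment. The join is lossy.

No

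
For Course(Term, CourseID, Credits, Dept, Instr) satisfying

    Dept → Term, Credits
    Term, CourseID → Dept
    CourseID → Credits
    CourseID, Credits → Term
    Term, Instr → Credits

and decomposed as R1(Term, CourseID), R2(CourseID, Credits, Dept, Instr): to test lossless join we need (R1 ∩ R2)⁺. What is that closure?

R1 ∩ R2 = {CourseID}.
CourseID → Credits applies, adding Credits
CourseID, Credits → Term applies, adding Term
Term, CourseID → Dept applies, adding Dept
Closure: {Term, CourseID, Credits, Dept}.

Term, CourseID, Credits, Dept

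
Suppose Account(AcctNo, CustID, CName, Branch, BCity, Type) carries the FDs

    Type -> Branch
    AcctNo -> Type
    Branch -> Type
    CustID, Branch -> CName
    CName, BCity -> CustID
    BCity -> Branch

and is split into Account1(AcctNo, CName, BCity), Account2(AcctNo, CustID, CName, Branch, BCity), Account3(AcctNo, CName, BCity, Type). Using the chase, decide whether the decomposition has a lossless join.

Yes

Chase test. Columns are AcctNo, CustID, CName, Branch, BCity, Type; row i has aⱼ where attribute j ∈ Accounti, else bᵢⱼ.
Initial tableau (one row per fragment):
  row 1: a1 b12 a3 b14 a5 b16
  row 2: a1 a2 a3 a4 a5 b26
  row 3: a1 b32 a3 b34 a5 a6
Rows 1 and 2 agree on AcctNo; apply AcctNo→Type and equate their Type entries.
Rows 1 and 3 agree on AcctNo; apply AcctNo→Type and equate their Type entries.
Rows 1 and 2 agree on CName, BCity; apply CName, BCity→CustID and equate their CustID entries.
Rows 1 and 3 agree on CName, BCity; apply CName, BCity→CustID and equate their CustID entries.
Rows 1 and 2 agree on BCity; apply BCity→Branch and equate their Branch entries.
Rows 1 and 3 agree on BCity; apply BCity→Branch and equate their Branch entries.
Row 1 is now all distinguished symbols — the join is lossless.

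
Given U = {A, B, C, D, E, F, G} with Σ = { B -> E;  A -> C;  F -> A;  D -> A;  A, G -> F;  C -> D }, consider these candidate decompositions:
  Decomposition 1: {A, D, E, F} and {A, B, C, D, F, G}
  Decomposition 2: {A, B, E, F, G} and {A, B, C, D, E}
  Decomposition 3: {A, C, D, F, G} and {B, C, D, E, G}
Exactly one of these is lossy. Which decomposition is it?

Decomposition 1

Decomposition 1: common = {A, D, F}, closure = {A, C, D, F} → lossy.
Decomposition 2: common = {A, B, E}, closure = {A, B, C, D, E} → lossless.
Decomposition 3: common = {C, D, G}, closure = {A, C, D, F, G} → lossless.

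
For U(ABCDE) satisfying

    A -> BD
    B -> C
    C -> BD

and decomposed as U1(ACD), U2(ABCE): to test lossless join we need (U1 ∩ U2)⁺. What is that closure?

ABCD

U1 ∩ U2 = {AC}.
A → BD applies, adding BD
Closure: {ABCD}.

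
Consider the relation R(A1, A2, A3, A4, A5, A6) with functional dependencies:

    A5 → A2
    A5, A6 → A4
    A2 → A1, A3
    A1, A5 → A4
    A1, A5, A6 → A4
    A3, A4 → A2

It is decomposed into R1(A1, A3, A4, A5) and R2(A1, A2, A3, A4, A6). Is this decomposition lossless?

No

Common attributes: R1 ∩ R2 = {A1, A3, A4}.
Closure of {A1, A3, A4}: A3, A4 → A2 applies, adding A2. So (A1, A3, A4)⁺ = {A1, A2, A3, A4}.
The closure contains neither all of R1 = {A1, A3, A4, A5} nor all of R2 = {A1, A2, A3, A4, A6}, so the common attributes are not a superkey of either fragment. The join is lossy.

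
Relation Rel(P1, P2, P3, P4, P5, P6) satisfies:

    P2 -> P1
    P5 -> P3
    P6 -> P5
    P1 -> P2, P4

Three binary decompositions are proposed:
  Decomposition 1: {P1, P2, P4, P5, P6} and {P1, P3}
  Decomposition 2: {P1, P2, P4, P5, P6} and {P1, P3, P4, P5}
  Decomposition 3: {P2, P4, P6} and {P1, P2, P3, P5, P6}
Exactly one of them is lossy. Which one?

Decomposition 1: common = {P1}, closure = {P1, P2, P4} → lossy.
Decomposition 2: common = {P1, P4, P5}, closure = {P1, P2, P3, P4, P5} → lossless.
Decomposition 3: common = {P2, P6}, closure = {P1, P2, P3, P4, P5, P6} → lossless.

Decomposition 1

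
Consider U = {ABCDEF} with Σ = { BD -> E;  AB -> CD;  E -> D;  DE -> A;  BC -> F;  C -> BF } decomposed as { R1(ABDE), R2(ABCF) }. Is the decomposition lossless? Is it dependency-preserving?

lossless and dependency-preserving

Lossless test: (AB)⁺ = {ABCDEF}, which contains all of one fragment — lossless.
Dependency preservation: AB → CD is not contained in any single fragment, but the restricted closure of its left-hand side across the fragments still reaches the right-hand side; the remaining FDs each lie inside some fragment. All dependencies are preserved.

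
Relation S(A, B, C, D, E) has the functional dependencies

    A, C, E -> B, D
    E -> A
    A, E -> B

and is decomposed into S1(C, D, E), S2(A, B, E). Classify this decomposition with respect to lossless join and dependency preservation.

lossless and dependency-preserving

Lossless test: (E)⁺ = {A, B, E}, which contains all of one fragment — lossless.
Dependency preservation: A, C, E → B, D is not contained in any single fragment, but the restricted closure of its left-hand side across the fragments still reaches the right-hand side; the remaining FDs each lie inside some fragment. All dependencies are preserved.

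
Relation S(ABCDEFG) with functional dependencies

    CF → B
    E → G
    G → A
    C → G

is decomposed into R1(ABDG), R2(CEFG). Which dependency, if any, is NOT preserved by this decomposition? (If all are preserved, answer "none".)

CF → B

Check CF → B: no single fragment contains all of {BCF}, and the restricted closure of {CF} across the fragments never reaches {B}.
E → G is preserved.
G → A is preserved.
C → G is preserved.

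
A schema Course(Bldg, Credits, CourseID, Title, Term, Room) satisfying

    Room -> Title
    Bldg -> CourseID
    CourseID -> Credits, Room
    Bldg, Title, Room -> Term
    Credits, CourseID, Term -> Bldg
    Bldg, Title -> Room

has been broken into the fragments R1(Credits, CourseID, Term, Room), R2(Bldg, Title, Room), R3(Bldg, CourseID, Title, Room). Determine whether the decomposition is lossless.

Chase test. Columns are Bldg, Credits, CourseID, Title, Term, Room; row i has aⱼ where attribute j ∈ Ri, else bᵢⱼ.
Initial tableau (one row per fragment):
  row 1: b11 a2 a3 b14 a5 a6
  row 2: a1 b22 b23 a4 b25 a6
  row 3: a1 b32 a3 a4 b35 a6
Rows 1 and 2 agree on Room; apply Room→Title and equate their Title entries.
Rows 2 and 3 agree on Bldg; apply Bldg→CourseID and equate their CourseID entries.
Rows 1 and 2 agree on CourseID; apply CourseID→Credits, Room and equate their Credits, Room entries.
Rows 1 and 3 agree on CourseID; apply CourseID→Credits, Room and equate their Credits, Room entries.
Rows 2 and 3 agree on Bldg, Title, Room; apply Bldg, Title, Room→Term and equate their Term entries.
No row becomes fully distinguished — the join is lossy.

No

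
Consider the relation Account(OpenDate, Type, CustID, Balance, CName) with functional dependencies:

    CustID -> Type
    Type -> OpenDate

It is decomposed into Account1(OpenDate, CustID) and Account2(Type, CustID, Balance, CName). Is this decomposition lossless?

Common attributes: Account1 ∩ Account2 = {CustID}.
Closure of {CustID}: CustID → Type applies, adding Type; Type → OpenDate applies, adding OpenDate. So (CustID)⁺ = {OpenDate, Type, CustID}.
This closure contains every attribute of Account1, so Account1 ∩ Account2 → Account1. The join is lossless.

Yes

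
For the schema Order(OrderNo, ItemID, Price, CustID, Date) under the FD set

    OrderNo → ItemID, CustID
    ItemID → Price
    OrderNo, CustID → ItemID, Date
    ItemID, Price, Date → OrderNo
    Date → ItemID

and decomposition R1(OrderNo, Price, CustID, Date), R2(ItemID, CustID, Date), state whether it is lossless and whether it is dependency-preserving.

Lossless test: (CustID, Date)⁺ = {OrderNo, ItemID, Price, CustID, Date}, which contains all of one fragment — lossless.
Dependency preservation: the restricted closure of {ItemID} across the fragments never reaches {Price}, so ItemID → Price cannot be enforced without a join — not preserved.

lossless but not dependency-preserving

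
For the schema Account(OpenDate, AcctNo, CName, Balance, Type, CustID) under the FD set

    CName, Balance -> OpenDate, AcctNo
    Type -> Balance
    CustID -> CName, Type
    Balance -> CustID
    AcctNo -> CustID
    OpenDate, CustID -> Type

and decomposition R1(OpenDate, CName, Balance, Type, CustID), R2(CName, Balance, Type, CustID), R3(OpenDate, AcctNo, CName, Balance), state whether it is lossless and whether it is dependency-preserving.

Lossless test (chase): Rows 1 and 2 agree on CName, Balance; apply CName, Balance→OpenDate, AcctNo and equate their OpenDate, AcctNo entries. Rows 1 and 3 agree on CName, Balance; apply CName, Balance→OpenDate, AcctNo and equate their OpenDate, AcctNo entries. Rows 1 and 3 agree on Balance; apply Balance→CustID and equate their CustID entries. Rows 1 and 3 agree on OpenDate, CustID; apply OpenDate, CustID→Type and equate their Type entries. Row 1 is now all distinguished symbols — the join is lossless.
Dependency preservation: AcctNo → CustID is not contained in any single fragment, but the restricted closure of its left-hand side across the fragments still reaches the right-hand side; the remaining FDs each lie inside some fragment. All dependencies are preserved.

lossless and dependency-preserving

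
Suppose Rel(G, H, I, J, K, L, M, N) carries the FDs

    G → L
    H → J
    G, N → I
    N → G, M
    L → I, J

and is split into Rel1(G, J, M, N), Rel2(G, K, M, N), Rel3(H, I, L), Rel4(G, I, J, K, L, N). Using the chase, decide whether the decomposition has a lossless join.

Chase test. Columns are G, H, I, J, K, L, M, N; row i has aⱼ where attribute j ∈ Reli, else bᵢⱼ.
Initial tableau (one row per fragment):
  row 1: a1 b12 b13 a4 b15 b16 a7 a8
  row 2: a1 b22 b23 b24 a5 b26 a7 a8
  row 3: b31 a2 a3 b34 b35 a6 b37 b38
  row 4: a1 b42 a3 a4 a5 a6 b47 a8
Rows 1 and 2 agree on G; apply G→L and equate their L entries.
Rows 1 and 4 agree on G; apply G→L and equate their L entries.
Rows 1 and 2 agree on G, N; apply G, N→I and equate their I entries.
Rows 1 and 4 agree on G, N; apply G, N→I and equate their I entries.
Rows 1 and 4 agree on N; apply N→G, M and equate their G, M entries.
Rows 1 and 2 agree on L; apply L→I, J and equate their I, J entries.
Rows 1 and 3 agree on L; apply L→I, J and equate their I, J entries.
No row becomes fully distinguished — the join is lossy.

No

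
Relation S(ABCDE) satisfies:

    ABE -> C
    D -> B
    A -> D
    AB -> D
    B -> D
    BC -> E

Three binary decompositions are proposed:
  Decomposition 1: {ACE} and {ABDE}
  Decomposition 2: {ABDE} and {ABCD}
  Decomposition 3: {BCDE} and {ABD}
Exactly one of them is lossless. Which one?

Decomposition 1

Decomposition 1: common = {AE}, closure = {ABCDE} → lossless.
Decomposition 2: common = {ABD}, closure = {ABD} → lossy.
Decomposition 3: common = {BD}, closure = {BD} → lossy.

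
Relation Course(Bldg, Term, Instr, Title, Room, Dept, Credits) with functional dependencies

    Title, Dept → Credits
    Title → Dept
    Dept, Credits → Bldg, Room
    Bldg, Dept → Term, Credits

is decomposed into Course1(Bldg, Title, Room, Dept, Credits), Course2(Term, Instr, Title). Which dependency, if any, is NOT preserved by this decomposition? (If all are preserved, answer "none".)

Bldg, Dept → Term, Credits

Check Bldg, Dept → Term, Credits: no single fragment contains all of {Bldg, Term, Dept, Credits}, and the restricted closure of {Bldg, Dept} across the fragments never reaches {Term, Credits}.
Title, Dept → Credits is preserved.
Title → Dept is preserved.
Dept, Credits → Bldg, Room is preserved.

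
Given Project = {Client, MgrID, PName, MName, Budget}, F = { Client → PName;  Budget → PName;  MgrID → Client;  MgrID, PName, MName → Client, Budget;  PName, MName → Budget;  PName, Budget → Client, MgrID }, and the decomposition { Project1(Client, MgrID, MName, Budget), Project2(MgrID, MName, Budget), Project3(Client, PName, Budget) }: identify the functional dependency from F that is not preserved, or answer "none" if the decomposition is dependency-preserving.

Check PName, MName → Budget: no single fragment contains all of {PName, MName, Budget}, and the restricted closure of {PName, MName} across the fragments never reaches {Budget}.
Client → PName is preserved.
Budget → PName is preserved.
MgrID → Client is preserved.
MgrID, PName, MName → Client, Budget is preserved.
PName, Budget → Client, MgrID is preserved.

PName, MName → Budget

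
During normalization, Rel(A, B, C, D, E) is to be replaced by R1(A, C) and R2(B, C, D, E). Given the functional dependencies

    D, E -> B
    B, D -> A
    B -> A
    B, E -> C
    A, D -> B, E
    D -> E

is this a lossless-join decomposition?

No

Common attributes: R1 ∩ R2 = {C}.
No dependency enlarges {C}, so (C)⁺ = {C}.
The closure contains neither all of R1 = {A, C} nor all of R2 = {B, C, D, E}, so the common attributes are not a superkey of either fragment. The join is lossy.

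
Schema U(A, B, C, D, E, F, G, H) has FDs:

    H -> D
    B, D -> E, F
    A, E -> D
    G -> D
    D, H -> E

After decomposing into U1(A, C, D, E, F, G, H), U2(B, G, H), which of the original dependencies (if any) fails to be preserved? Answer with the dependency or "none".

Check B, D → E, F: no single fragment contains all of {B, D, E, F}, and the restricted closure of {B, D} across the fragments never reaches {E, F}.
H → D is preserved.
A, E → D is preserved.
G → D is preserved.
D, H → E is preserved.

B, D -> E, F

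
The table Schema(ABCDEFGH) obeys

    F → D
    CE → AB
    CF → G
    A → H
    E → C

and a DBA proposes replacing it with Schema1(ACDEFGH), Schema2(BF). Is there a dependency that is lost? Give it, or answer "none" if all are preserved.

CE → AB

Check CE → AB: no single fragment contains all of {ABCE}, and the restricted closure of {CE} across the fragments never reaches {AB}.
F → D is preserved.
CF → G is preserved.
A → H is preserved.
E → C is preserved.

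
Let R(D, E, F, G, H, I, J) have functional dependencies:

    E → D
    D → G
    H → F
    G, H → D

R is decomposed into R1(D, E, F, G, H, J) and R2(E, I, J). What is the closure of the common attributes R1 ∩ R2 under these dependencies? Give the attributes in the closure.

D, E, G, J

R1 ∩ R2 = {E, J}.
E → D applies, adding D
D → G applies, adding G
Closure: {D, E, G, J}.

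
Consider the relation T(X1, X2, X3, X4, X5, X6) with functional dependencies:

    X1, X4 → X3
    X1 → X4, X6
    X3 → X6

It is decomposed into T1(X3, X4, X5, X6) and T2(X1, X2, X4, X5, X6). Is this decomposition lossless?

No

Common attributes: T1 ∩ T2 = {X4, X5, X6}.
No dependency enlarges {X4, X5, X6}, so (X4, X5, X6)⁺ = {X4, X5, X6}.
The closure contains neither all of T1 = {X3, X4, X5, X6} nor all of T2 = {X1, X2, X4, X5, X6}, so the common attributes are not a superkey of either fragment. The join is lossy.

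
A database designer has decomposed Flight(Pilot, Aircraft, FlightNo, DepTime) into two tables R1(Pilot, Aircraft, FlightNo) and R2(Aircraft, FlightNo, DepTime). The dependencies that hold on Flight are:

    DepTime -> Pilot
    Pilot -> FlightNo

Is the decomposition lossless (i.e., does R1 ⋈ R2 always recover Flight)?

No

Common attributes: R1 ∩ R2 = {Aircraft, FlightNo}.
No dependency enlarges {Aircraft, FlightNo}, so (Aircraft, FlightNo)⁺ = {Aircraft, FlightNo}.
The closure contains neither all of R1 = {Pilot, Aircraft, FlightNo} nor all of R2 = {Aircraft, FlightNo, DepTime}, so the common attributes are not a superkey of either fragment. The join is lossy.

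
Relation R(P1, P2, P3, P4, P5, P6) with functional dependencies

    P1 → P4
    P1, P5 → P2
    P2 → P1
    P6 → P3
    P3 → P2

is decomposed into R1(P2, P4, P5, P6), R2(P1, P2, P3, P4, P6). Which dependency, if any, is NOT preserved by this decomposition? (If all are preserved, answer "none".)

P1, P5 → P2

Check P1, P5 → P2: no single fragment contains all of {P1, P2, P5}, and the restricted closure of {P1, P5} across the fragments never reaches {P2}.
P1 → P4 is preserved.
P2 → P1 is preserved.
P6 → P3 is preserved.
P3 → P2 is preserved.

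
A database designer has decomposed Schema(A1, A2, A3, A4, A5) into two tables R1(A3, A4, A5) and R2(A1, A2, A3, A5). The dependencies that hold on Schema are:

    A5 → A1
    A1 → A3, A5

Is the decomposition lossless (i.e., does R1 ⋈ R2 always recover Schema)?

Common attributes: R1 ∩ R2 = {A3, A5}.
Closure of {A3, A5}: A5 → A1 applies, adding A1. So (A3, A5)⁺ = {A1, A3, A5}.
The closure contains neither all of R1 = {A3, A4, A5} nor all of R2 = {A1, A2, A3, A5}, so the common attributes are not a superkey of either fragment. The join is lossy.

No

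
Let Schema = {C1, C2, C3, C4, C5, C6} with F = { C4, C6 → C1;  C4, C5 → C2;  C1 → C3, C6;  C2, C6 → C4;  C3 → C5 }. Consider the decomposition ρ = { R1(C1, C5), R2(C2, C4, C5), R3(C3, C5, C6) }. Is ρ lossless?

No

Chase test. Columns are C1, C2, C3, C4, C5, C6; row i has aⱼ where attribute j ∈ Ri, else bᵢⱼ.
Initial tableau (one row per fragment):
  row 1: a1 b12 b13 b14 a5 b16
  row 2: b21 a2 b23 a4 a5 b26
  row 3: b31 b32 a3 b34 a5 a6
No row becomes fully distinguished — the join is lossy.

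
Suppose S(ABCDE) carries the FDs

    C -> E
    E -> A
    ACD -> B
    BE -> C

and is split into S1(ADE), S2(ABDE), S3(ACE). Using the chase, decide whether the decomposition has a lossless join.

No

Chase test. Columns are ABCDE; row i has aⱼ where attribute j ∈ Si, else bᵢⱼ.
Initial tableau (one row per fragment):
  row 1: a1 b12 b13 a4 a5
  row 2: a1 a2 b23 a4 a5
  row 3: a1 b32 a3 b34 a5
No row becomes fully distinguished — the join is lossy.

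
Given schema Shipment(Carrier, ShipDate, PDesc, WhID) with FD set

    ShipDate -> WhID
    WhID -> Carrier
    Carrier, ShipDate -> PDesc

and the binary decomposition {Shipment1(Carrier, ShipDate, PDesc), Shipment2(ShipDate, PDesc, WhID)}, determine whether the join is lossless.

Yes

Common attributes: Shipment1 ∩ Shipment2 = {ShipDate, PDesc}.
Closure of {ShipDate, PDesc}: ShipDate → WhID applies, adding WhID; WhID → Carrier applies, adding Carrier. So (ShipDate, PDesc)⁺ = {Carrier, ShipDate, PDesc, WhID}.
This closure contains every attribute of Shipment1, so Shipment1 ∩ Shipment2 → Shipment1. The join is lossless.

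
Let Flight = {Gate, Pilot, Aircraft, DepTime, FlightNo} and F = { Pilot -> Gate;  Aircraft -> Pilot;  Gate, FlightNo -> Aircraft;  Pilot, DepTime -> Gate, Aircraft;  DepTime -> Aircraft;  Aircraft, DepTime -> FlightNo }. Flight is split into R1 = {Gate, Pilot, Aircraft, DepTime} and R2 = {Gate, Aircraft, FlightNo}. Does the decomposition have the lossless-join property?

No

Common attributes: R1 ∩ R2 = {Gate, Aircraft}.
Closure of {Gate, Aircraft}: Aircraft → Pilot applies, adding Pilot. So (Gate, Aircraft)⁺ = {Gate, Pilot, Aircraft}.
The closure contains neither all of R1 = {Gate, Pilot, Aircraft, DepTime} nor all of R2 = {Gate, Aircraft, FlightNo}, so the common attributes are not a superkey of either fragment. The join is lossy.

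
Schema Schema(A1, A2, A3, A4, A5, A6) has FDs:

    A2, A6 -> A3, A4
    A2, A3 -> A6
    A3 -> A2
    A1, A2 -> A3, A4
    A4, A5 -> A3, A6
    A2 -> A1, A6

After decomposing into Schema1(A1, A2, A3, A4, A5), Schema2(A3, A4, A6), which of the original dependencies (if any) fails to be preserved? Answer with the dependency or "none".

A2, A6 → A3, A4: restricted closure across fragments reaches A3, A4.
A2, A3 → A6: restricted closure across fragments reaches A6.
A3 → A2 lies within Schema1.
A1, A2 → A3, A4 lies within Schema1.
A4, A5 → A3, A6: restricted closure across fragments reaches A3, A6.
A2 → A1, A6: restricted closure across fragments reaches A1, A6.
Every dependency is enforceable on the fragments, so the decomposition is dependency-preserving.

none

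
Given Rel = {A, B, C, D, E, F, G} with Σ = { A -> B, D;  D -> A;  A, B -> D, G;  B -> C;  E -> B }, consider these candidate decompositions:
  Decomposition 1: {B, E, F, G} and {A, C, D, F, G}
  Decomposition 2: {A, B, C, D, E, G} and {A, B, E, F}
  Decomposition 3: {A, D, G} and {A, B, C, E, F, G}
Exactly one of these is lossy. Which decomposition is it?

Decomposition 1

Decomposition 1: common = {F, G}, closure = {F, G} → lossy.
Decomposition 2: common = {A, B, E}, closure = {A, B, C, D, E, G} → lossless.
Decomposition 3: common = {A, G}, closure = {A, B, C, D, G} → lossless.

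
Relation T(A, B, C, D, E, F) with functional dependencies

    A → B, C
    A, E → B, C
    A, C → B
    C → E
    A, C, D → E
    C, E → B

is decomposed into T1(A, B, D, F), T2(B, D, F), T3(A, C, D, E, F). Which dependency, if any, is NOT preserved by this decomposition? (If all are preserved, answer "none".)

Check C, E → B: no single fragment contains all of {B, C, E}, and the restricted closure of {C, E} across the fragments never reaches {B}.
A → B, C is preserved.
A, E → B, C is preserved.
A, C → B is preserved.
C → E is preserved.
A, C, D → E is preserved.

C, E → B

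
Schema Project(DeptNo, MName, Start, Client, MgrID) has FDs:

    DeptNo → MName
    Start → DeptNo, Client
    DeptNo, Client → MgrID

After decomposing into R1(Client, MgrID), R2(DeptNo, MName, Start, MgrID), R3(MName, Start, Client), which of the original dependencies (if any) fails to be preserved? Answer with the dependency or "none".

DeptNo, Client → MgrID

Check DeptNo, Client → MgrID: no single fragment contains all of {DeptNo, Client, MgrID}, and the restricted closure of {DeptNo, Client} across the fragments never reaches {MgrID}.
DeptNo → MName is preserved.
Start → DeptNo, Client is preserved.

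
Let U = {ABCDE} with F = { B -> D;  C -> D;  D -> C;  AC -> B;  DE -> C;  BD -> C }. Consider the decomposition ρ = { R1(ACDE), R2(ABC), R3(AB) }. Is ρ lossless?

Chase test. Columns are ABCDE; row i has aⱼ where attribute j ∈ Ri, else bᵢⱼ.
Initial tableau (one row per fragment):
  row 1: a1 b12 a3 a4 a5
  row 2: a1 a2 a3 b24 b25
  row 3: a1 a2 b33 b34 b35
Rows 2 and 3 agree on B; apply B→D and equate their D entries.
Rows 1 and 2 agree on C; apply C→D and equate their D entries.
Rows 1 and 3 agree on D; apply D→C and equate their C entries.
Rows 1 and 2 agree on AC; apply AC→B and equate their B entries.
Row 1 is now all distinguished symbols — the join is lossless.

Yes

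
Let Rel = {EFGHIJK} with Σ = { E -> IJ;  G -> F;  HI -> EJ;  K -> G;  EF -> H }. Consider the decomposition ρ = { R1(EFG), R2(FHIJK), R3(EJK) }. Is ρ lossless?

Chase test. Columns are EFGHIJK; row i has aⱼ where attribute j ∈ Ri, else bᵢⱼ.
Initial tableau (one row per fragment):
  row 1: a1 a2 a3 b14 b15 b16 b17
  row 2: b21 a2 b23 a4 a5 a6 a7
  row 3: a1 b32 b33 b34 b35 a6 a7
Rows 1 and 3 agree on E; apply E→IJ and equate their IJ entries.
Rows 2 and 3 agree on K; apply K→G and equate their G entries.
Rows 2 and 3 agree on G; apply G→F and equate their F entries.
Rows 1 and 3 agree on EF; apply EF→H and equate their H entries.
No row becomes fully distinguished — the join is lossy.

No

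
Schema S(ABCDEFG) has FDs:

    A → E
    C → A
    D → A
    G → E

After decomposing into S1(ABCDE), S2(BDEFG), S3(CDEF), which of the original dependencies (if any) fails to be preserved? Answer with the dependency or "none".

A → E lies within S1.
C → A lies within S1.
D → A lies within S1.
G → E lies within S2.
Every dependency is enforceable on the fragments, so the decomposition is dependency-preserving.

none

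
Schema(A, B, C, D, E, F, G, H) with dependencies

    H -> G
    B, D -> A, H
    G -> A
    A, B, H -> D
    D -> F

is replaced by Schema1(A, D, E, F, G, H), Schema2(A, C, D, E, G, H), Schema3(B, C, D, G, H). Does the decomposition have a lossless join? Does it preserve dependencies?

lossy but dependency-preserving

Lossless test (chase): Rows 1 and 3 agree on G; apply G→A and equate their A entries. Rows 1 and 2 agree on D; apply D→F and equate their F entries. Rows 1 and 3 agree on D; apply D→F and equate their F entries. No row becomes fully distinguished — the join is lossy.
Dependency preservation: B, D → A, H; A, B, H → D are not contained in any single fragment, but the restricted closure of each left-hand side across the fragments still reaches the right-hand side; the remaining FDs each lie inside some fragment. All dependencies are preserved.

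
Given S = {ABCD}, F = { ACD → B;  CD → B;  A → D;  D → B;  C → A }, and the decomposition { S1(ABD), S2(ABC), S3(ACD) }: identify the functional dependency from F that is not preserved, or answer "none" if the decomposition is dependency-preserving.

ACD → B: restricted closure across fragments reaches B.
CD → B: restricted closure across fragments reaches B.
A → D lies within S1.
D → B lies within S1.
C → A lies within S2.
Every dependency is enforceable on the fragments, so the decomposition is dependency-preserving.

none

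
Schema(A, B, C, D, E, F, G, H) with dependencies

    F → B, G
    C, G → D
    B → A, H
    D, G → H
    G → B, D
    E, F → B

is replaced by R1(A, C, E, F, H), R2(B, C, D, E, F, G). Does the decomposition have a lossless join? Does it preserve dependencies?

Lossless test: (C, E, F)⁺ = {A, B, C, D, E, F, G, H}, which contains all of one fragment — lossless.
Dependency preservation: the restricted closure of {B} across the fragments never reaches {A, H}, so B → A, H cannot be enforced without a join — not preserved.

lossless but not dependency-preserving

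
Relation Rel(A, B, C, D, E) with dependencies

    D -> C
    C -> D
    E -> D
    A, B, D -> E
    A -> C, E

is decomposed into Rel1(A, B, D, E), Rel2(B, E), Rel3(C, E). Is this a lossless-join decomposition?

Chase test. Columns are A, B, C, D, E; row i has aⱼ where attribute j ∈ Reli, else bᵢⱼ.
Initial tableau (one row per fragment):
  row 1: a1 a2 b13 a4 a5
  row 2: b21 a2 b23 b24 a5
  row 3: b31 b32 a3 b34 a5
Rows 1 and 2 agree on E; apply E→D and equate their D entries.
Rows 1 and 3 agree on E; apply E→D and equate their D entries.
Rows 1 and 2 agree on D; apply D→C and equate their C entries.
Rows 1 and 3 agree on D; apply D→C and equate their C entries.
Row 1 is now all distinguished symbols — the join is lossless.

Yes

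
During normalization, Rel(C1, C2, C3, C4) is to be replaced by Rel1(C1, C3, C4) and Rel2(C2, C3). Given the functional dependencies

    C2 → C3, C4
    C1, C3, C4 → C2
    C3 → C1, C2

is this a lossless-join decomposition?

Yes

Common attributes: Rel1 ∩ Rel2 = {C3}.
Closure of {C3}: C3 → C1, C2 applies, adding C1, C2; C2 → C3, C4 applies, adding C4. So (C3)⁺ = {C1, C2, C3, C4}.
This closure contains every attribute of Rel1, so Rel1 ∩ Rel2 → Rel1. The join is lossless.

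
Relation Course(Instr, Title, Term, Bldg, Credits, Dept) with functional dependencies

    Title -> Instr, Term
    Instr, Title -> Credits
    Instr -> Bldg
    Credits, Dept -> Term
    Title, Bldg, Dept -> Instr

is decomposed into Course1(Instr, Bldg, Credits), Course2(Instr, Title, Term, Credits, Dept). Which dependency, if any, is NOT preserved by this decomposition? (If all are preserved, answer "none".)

Title → Instr, Term lies within Course2.
Instr, Title → Credits lies within Course2.
Instr → Bldg lies within Course1.
Credits, Dept → Term lies within Course2.
Title, Bldg, Dept → Instr: restricted closure across fragments reaches Instr.
Every dependency is enforceable on the fragments, so the decomposition is dependency-preserving.

none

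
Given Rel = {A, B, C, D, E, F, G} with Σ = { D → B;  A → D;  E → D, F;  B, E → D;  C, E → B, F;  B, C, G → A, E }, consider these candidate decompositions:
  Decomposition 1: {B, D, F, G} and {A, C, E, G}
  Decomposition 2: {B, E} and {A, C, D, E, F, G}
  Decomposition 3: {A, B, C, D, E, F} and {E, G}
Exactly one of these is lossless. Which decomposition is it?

Decomposition 2

Decomposition 1: common = {G}, closure = {G} → lossy.
Decomposition 2: common = {E}, closure = {B, D, E, F} → lossless.
Decomposition 3: common = {E}, closure = {B, D, E, F} → lossy.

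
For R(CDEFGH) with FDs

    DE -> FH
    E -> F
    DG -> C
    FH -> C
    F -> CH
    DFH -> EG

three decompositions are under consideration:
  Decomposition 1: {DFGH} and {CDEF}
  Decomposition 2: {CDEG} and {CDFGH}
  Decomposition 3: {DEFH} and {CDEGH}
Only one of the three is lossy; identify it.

Decomposition 2

Decomposition 1: common = {DF}, closure = {CDEFGH} → lossless.
Decomposition 2: common = {CDG}, closure = {CDG} → lossy.
Decomposition 3: common = {DEH}, closure = {CDEFGH} → lossless.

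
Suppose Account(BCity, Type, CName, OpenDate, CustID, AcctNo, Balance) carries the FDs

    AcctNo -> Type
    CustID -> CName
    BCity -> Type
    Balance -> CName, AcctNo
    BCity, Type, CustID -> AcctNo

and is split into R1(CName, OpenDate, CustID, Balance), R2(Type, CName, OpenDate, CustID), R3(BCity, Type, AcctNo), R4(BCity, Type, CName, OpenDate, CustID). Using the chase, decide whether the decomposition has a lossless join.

No

Chase test. Columns are BCity, Type, CName, OpenDate, CustID, AcctNo, Balance; row i has aⱼ where attribute j ∈ Ri, else bᵢⱼ.
Initial tableau (one row per fragment):
  row 1: b11 b12 a3 a4 a5 b16 a7
  row 2: b21 a2 a3 a4 a5 b26 b27
  row 3: a1 a2 b33 b34 b35 a6 b37
  row 4: a1 a2 a3 a4 a5 b46 b47
No row becomes fully distinguished — the join is lossy.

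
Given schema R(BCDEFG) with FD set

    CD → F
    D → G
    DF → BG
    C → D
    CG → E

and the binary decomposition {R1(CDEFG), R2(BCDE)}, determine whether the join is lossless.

Yes

Common attributes: R1 ∩ R2 = {CDE}.
Closure of {CDE}: CD → F applies, adding F; D → G applies, adding G; DF → BG applies, adding B. So (CDE)⁺ = {BCDEFG}.
This closure contains every attribute of R1, so R1 ∩ R2 → R1. The join is lossless.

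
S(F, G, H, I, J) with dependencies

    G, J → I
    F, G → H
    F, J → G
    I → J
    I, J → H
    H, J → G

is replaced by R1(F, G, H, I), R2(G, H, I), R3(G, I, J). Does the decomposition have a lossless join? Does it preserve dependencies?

lossless but not dependency-preserving

Lossless test (chase): Rows 1 and 2 agree on I; apply I→J and equate their J entries. Rows 1 and 3 agree on I; apply I→J and equate their J entries. Rows 1 and 3 agree on I, J; apply I, J→H and equate their H entries. Row 1 is now all distinguished symbols — the join is lossless.
Dependency preservation: the restricted closure of {F, J} across the fragments never reaches {G}, so F, J → G cannot be enforced without a join — not preserved.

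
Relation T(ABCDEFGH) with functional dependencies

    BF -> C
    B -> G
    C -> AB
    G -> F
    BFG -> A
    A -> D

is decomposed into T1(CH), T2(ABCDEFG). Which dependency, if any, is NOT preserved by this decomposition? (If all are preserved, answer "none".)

none

BF → C lies within T2.
B → G lies within T2.
C → AB lies within T2.
G → F lies within T2.
BFG → A lies within T2.
A → D lies within T2.
Every dependency is enforceable on the fragments, so the decomposition is dependency-preserving.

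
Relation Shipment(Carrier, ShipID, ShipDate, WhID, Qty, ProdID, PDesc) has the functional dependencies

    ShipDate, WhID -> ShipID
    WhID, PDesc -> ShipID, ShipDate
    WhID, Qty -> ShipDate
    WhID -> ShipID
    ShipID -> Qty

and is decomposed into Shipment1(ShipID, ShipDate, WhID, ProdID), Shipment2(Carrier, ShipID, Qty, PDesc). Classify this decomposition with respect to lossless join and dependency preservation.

Lossless test: (ShipID)⁺ = {ShipID, Qty}, which is a superkey of neither fragment — lossy.
Dependency preservation: WhID, PDesc → ShipID, ShipDate; WhID, Qty → ShipDate are not contained in any single fragment, but the restricted closure of each left-hand side across the fragments still reaches the right-hand side; the remaining FDs each lie inside some fragment. All dependencies are preserved.

lossy but dependency-preserving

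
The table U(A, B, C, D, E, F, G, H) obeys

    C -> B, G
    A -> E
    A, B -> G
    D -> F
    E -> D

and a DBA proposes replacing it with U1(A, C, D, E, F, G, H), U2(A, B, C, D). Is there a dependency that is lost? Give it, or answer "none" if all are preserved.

A, B -> G

Check A, B → G: no single fragment contains all of {A, B, G}, and the restricted closure of {A, B} across the fragments never reaches {G}.
C → B, G is preserved.
A → E is preserved.
D → F is preserved.
E → D is preserved.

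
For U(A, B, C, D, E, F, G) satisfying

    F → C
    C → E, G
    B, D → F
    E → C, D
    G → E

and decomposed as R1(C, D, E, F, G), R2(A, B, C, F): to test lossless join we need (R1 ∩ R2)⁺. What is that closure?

R1 ∩ R2 = {C, F}.
C → E, G applies, adding E, G
E → C, D applies, adding D
Closure: {C, D, E, F, G}.

C, D, E, F, G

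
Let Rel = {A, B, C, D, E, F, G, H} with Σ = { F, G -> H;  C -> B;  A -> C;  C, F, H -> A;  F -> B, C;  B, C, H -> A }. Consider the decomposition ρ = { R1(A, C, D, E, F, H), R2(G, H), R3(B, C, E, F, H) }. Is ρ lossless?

No

Chase test. Columns are A, B, C, D, E, F, G, H; row i has aⱼ where attribute j ∈ Ri, else bᵢⱼ.
Initial tableau (one row per fragment):
  row 1: a1 b12 a3 a4 a5 a6 b17 a8
  row 2: b21 b22 b23 b24 b25 b26 a7 a8
  row 3: b31 a2 a3 b34 a5 a6 b37 a8
Rows 1 and 3 agree on C; apply C→B and equate their B entries.
Rows 1 and 3 agree on C, F, H; apply C, F, H→A and equate their A entries.
No row becomes fully distinguished — the join is lossy.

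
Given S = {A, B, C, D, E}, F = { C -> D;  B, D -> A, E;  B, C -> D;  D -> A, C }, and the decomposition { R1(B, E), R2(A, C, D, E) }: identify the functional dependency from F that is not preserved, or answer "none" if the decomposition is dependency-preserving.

B, D -> A, E

Check B, D → A, E: no single fragment contains all of {A, B, D, E}, and the restricted closure of {B, D} across the fragments never reaches {A, E}.
C → D is preserved.
B, C → D is preserved.
D → A, C is preserved.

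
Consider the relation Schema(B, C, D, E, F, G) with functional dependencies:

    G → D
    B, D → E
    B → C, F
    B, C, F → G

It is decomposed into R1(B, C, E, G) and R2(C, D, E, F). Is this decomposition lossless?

No

Common attributes: R1 ∩ R2 = {C, E}.
No dependency enlarges {C, E}, so (C, E)⁺ = {C, E}.
The closure contains neither all of R1 = {B, C, E, G} nor all of R2 = {C, D, E, F}, so the common attributes are not a superkey of either fragment. The join is lossy.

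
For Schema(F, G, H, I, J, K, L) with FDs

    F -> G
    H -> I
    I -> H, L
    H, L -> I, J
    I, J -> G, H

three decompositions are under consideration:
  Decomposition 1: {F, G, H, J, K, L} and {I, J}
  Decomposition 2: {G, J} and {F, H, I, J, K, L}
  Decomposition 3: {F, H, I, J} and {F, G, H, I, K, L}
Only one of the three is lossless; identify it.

Decomposition 1: common = {J}, closure = {J} → lossy.
Decomposition 2: common = {J}, closure = {J} → lossy.
Decomposition 3: common = {F, H, I}, closure = {F, G, H, I, J, L} → lossless.

Decomposition 3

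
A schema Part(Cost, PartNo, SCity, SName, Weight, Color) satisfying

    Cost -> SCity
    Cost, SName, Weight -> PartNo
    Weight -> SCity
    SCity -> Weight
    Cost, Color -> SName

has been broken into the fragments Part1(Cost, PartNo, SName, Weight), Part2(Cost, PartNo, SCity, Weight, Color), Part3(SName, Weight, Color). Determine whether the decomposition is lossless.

No

Chase test. Columns are Cost, PartNo, SCity, SName, Weight, Color; row i has aⱼ where attribute j ∈ Parti, else bᵢⱼ.
Initial tableau (one row per fragment):
  row 1: a1 a2 b13 a4 a5 b16
  row 2: a1 a2 a3 b24 a5 a6
  row 3: b31 b32 b33 a4 a5 a6
Rows 1 and 2 agree on Cost; apply Cost→SCity and equate their SCity entries.
Rows 1 and 3 agree on Weight; apply Weight→SCity and equate their SCity entries.
No row becomes fully distinguished — the join is lossy.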